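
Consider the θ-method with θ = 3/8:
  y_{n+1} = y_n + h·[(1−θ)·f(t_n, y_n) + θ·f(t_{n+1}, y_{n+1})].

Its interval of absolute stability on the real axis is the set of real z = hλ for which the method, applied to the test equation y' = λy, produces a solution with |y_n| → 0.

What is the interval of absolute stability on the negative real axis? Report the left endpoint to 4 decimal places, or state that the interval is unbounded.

z∈(-8.0000,0).

Set f=λy, z=hλ:
  y_{n+1} = y_n + z·[5/8·y_n + 3/8·y_{n+1}] ⇒ (1 − 3/8z)y_{n+1} = (1 + 5/8z)y_n
  R(z) = (1 + 5/8z)/(1 − 3/8z).

Solve |R(x)|<1 on ℝ⁻.
x=-1.36: |R|=0.0993
R=−1: 1+5/8x = −1+3/8x ⇒ -1/4x=2 ⇒ x=2/(-1/4)=-8.0000
Confirm numerically:
  x=-6.380: |R|=0.88062 <1
  x=-4.612: |R|=0.68969 <1
  x=-4.367: |R|=0.65566 <1
  x=-4.226: |R|=0.63497 <1
  x=-8.352: |R|=1.02130 >1
  x=-8.235: |R|=1.01437 >1
Stable set (-8.0000, 0).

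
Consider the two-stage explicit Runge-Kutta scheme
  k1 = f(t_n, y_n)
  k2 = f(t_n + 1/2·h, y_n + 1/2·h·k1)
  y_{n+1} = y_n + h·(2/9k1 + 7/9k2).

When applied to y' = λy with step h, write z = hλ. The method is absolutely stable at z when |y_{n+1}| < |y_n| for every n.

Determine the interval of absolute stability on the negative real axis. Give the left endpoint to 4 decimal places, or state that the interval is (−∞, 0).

With y'=λy (z=hλ):
  k1=λy_n ⇒ h·k1=z·y_n;  k2=λ(1+1/2z)y_n ⇒ h·k2=z(1+1/2z)y_n
  y_{n+1}/y_n = 1 + 2/9z + 7/9z(1+1/2z) = 1 + z + 7/18z²
  ⇒ R(z) = 1 + z + 7/18z².

Need |R(x)|<1, x<0.
x=-1.61: |R|=0.3980
R=1: x+7/18x²=0 ⇒ x=−18/7=-2.5714; min R=1−1/(4·7/18)=0.3571>−1
Confirm numerically:
  x=-2.506: |R|=0.93624 <1
  x=-1.496: |R|=0.37434 <1
  x=-1.427: |R|=0.36491 <1
  x=-3.136: |R|=1.68853 >1
  x=-2.951: |R|=1.43560 >1
Interval (-2.5714, 0).

z∈(-2.5714,0).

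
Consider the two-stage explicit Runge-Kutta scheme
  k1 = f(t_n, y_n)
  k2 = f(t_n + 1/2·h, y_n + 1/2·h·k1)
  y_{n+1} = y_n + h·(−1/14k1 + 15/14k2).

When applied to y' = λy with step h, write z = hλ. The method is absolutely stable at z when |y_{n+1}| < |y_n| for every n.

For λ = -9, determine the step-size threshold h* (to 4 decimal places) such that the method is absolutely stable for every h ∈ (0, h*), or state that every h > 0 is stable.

Test eqn y'=λy, z=hλ:
  k1=λy_n ⇒ h·k1=z·y_n;  k2=λ(1+1/2z)y_n ⇒ h·k2=z(1+1/2z)y_n
  y_{n+1}/y_n = 1 − 1/14z + 15/14z(1+1/2z) = 1 + z + 15/28z²
  ⇒ R(z) = 1 + z + 15/28z².

Find x<0 with |R(x)|<1.
x=-1.05: |R|=0.5406
R=1: x+15/28x²=0 ⇒ x=−28/15=-1.8667; min R=1−1/(4·15/28)=0.5333>−1
Confirm numerically:
  x=-1.814: |R|=0.94882 <1
  x=-1.371: |R|=0.63595 <1
  x=-1.352: |R|=0.62723 <1
  x=-2.292: |R|=1.52225 >1
  x=-2.194: |R|=1.38473 >1
  x=-1.992: |R|=1.13375 >1
Interval (-1.8667, 0).

(-1.8667,0); λ=-9 ⇒ h* = (28/15)/9 = 0.2074.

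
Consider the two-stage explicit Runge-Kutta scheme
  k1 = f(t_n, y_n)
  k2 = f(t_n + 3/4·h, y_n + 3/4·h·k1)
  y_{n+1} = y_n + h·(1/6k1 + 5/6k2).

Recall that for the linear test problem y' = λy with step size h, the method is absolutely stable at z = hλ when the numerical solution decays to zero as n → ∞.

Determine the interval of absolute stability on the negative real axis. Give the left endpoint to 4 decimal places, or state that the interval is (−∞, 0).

(-1.6000, 0).

With y'=λy (z=hλ):
  k1=λy_n ⇒ h·k1=z·y_n;  k2=λ(1+3/4z)y_n ⇒ h·k2=z(1+3/4z)y_n
  y_{n+1}/y_n = 1 + 1/6z + 5/6z(1+3/4z) = 1 + z + 5/8z²
  Hence R(z) = 1 + z + 5/8z².

Find x<0 with |R(x)|<1.
x=-0.58: |R|=0.6302
R=1: x+5/8x²=0 ⇒ x=−8/5=-1.6000; min R=1−1/(4·5/8)=0.6000>−1
Confirm numerically:
  x=-1.393: |R|=0.81978 <1
  x=-1.332: |R|=0.77689 <1
  x=-0.956: |R|=0.61521 <1
  x=-2.059: |R|=1.59068 >1
  x=-2.045: |R|=1.56877 >1
  x=-1.925: |R|=1.39102 >1
Interval (-1.6000, 0).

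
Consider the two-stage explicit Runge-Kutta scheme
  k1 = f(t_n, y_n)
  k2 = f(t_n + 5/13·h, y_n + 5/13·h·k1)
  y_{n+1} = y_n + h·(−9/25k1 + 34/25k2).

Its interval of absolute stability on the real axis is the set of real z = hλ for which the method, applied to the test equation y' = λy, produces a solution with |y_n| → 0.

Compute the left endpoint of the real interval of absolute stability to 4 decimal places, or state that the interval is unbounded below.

z* = -1.9118.

Test eqn y'=λy, z=hλ:
  k1=λy_n ⇒ h·k1=z·y_n;  k2=λ(1+5/13z)y_n ⇒ h·k2=z(1+5/13z)y_n
  y_{n+1}/y_n = 1 − 9/25z + 34/25z(1+5/13z) = 1 + z + 34/65z²
  so R(z) = 1 + z + 34/65z².

Solve |R(x)|<1 on ℝ⁻.
x=-0.95: |R|=0.5221
R=1: x+34/65x²=0 ⇒ x=−65/34=-1.9118; min R=1−1/(4·34/65)=0.5221>−1
Confirm numerically:
  x=-1.575: |R|=0.72256 <1
  x=-0.951: |R|=0.52207 <1
  x=-0.899: |R|=0.52375 <1
  x=-2.412: |R|=1.63113 >1
  x=-2.241: |R|=1.38593 >1
Stable set (-1.9118, 0).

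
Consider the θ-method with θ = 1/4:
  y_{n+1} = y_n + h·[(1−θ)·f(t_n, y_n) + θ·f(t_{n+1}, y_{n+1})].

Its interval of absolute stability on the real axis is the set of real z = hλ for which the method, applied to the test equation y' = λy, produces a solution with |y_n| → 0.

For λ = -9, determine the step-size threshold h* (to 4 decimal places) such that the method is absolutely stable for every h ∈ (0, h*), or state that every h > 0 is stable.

Set f=λy, z=hλ:
  y_{n+1} = y_n + z·[3/4·y_n + 1/4·y_{n+1}] ⇒ (1 − 1/4z)y_{n+1} = (1 + 3/4z)y_n
  ⇒ R(z) = (1 + 3/4z)/(1 − 1/4z).

Boundary: |R(x)|=1, x<0.
x=-0.41: |R|=0.6281
R=−1: 1+3/4x = −1+1/4x ⇒ -1/2x=2 ⇒ x=2/(-1/2)=-4.0000
Confirm numerically:
  x=-3.857: |R|=0.96360 <1
  x=-2.546: |R|=0.55576 <1
  x=-1.985: |R|=0.32665 <1
  x=-4.322: |R|=1.07739 >1
  x=-4.165: |R|=1.04042 >1
Stable set (-4.0000, 0).

(-4.0000,0); λ=-9 ⇒ h* = (4)/9 = 0.4444.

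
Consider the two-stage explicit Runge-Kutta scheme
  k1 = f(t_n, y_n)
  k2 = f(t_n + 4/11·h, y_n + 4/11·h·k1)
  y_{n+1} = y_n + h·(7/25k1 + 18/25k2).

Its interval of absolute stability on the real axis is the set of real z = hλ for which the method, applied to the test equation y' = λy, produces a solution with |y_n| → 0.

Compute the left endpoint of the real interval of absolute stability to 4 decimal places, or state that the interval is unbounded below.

With y'=λy (z=hλ):
  k1=λy_n ⇒ h·k1=z·y_n;  k2=λ(1+4/11z)y_n ⇒ h·k2=z(1+4/11z)y_n
  y_{n+1}/y_n = 1 + 7/25z + 18/25z(1+4/11z) = 1 + z + 72/275z²
  Hence R(z) = 1 + z + 72/275z².

Find x<0 with |R(x)|<1.
x=-0.77: |R|=0.3852
R=1: x+72/275x²=0 ⇒ x=−275/72=-3.8194; min R=1−1/(4·72/275)=0.0451>−1
Confirm numerically:
  x=-3.522: |R|=0.72572 <1
  x=-3.299: |R|=0.55047 <1
  x=-2.599: |R|=0.16953 <1
  x=-1.674: |R|=0.05969 <1
  x=-3.899: |R|=1.08121 >1
  x=-3.869: |R|=1.05020 >1
Stable set (-3.8194, 0).

z* = -3.8194.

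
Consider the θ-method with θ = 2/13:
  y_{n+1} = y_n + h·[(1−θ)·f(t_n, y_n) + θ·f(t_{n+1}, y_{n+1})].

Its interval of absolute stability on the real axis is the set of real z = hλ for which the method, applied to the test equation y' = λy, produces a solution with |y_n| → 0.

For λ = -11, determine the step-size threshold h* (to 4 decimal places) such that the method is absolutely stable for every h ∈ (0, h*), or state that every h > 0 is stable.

(-2.8889,0); λ=-11 ⇒ h* = (26/9)/11 = 0.2626.

Test eqn y'=λy, z=hλ:
  y_{n+1} = y_n + z·[11/13·y_n + 2/13·y_{n+1}] ⇒ (1 − 2/13z)y_{n+1} = (1 + 11/13z)y_n
  R(z) = (1 + 11/13z)/(1 − 2/13z).

Need |R(x)|<1, x<0.
x=-0.87: |R|=0.2327
R=−1: 1+11/13x = −1+2/13x ⇒ -9/13x=2 ⇒ x=2/(-9/13)=-2.8889
Confirm numerically:
  x=-2.205: |R|=0.64647 <1
  x=-1.851: |R|=0.44073 <1
  x=-1.692: |R|=0.34253 <1
  x=-1.172: |R|=0.00704 <1
  x=-3.208: |R|=1.14792 >1
  x=-3.031: |R|=1.06710 >1
  x=-2.939: |R|=1.02389 >1
Stable set (-2.8889, 0).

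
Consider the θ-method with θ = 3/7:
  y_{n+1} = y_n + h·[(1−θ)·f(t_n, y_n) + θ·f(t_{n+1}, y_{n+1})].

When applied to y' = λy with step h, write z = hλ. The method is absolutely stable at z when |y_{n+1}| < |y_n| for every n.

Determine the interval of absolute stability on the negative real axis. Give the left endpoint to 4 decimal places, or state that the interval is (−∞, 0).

On y'=λy, z=hλ:
  y_{n+1} = y_n + z·[4/7·y_n + 3/7·y_{n+1}] ⇒ (1 − 3/7z)y_{n+1} = (1 + 4/7z)y_n
  Hence R(z) = (1 + 4/7z)/(1 − 3/7z).

Solve |R(x)|<1 on ℝ⁻.
x=-0.81: |R|=0.3987
R=−1: 1+4/7x = −1+3/7x ⇒ -1/7x=2 ⇒ x=2/(-1/7)=-14.0000
Confirm numerically:
  x=-11.417: |R|=0.93738 <1
  x=-10.512: |R|=0.90949 <1
  x=-6.595: |R|=0.72354 <1
  x=-14.423: |R|=1.00841 >1
  x=-14.127: |R|=1.00257 >1
  x=-14.093: |R|=1.00189 >1
Stable set (-14.0000, 0).

(-14.0000, 0).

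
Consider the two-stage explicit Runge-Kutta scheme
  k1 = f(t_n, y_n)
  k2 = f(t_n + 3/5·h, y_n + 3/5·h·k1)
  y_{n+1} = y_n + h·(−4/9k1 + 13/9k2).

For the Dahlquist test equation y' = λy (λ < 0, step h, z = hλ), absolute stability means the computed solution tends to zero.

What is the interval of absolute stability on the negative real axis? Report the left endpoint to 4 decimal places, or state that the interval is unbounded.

z∈(-1.1538,0).

Test eqn y'=λy, z=hλ:
  k1=λy_n ⇒ h·k1=z·y_n;  k2=λ(1+3/5z)y_n ⇒ h·k2=z(1+3/5z)y_n
  y_{n+1}/y_n = 1 − 4/9z + 13/9z(1+3/5z) = 1 + z + 13/15z²
  so R(z) = 1 + z + 13/15z².

Solve |R(x)|<1 on ℝ⁻.
x=-1.01: |R|=0.8741
R=1: x+13/15x²=0 ⇒ x=−15/13=-1.1538; min R=1−1/(4·13/15)=0.7115>−1
Confirm numerically:
  x=-1.001: |R|=0.86740 <1
  x=-0.973: |R|=0.84750 <1
  x=-0.624: |R|=0.71346 <1
  x=-0.499: |R|=0.71680 <1
  x=-1.667: |R|=1.74137 >1
  x=-1.535: |R|=1.50706 >1
Interval (-1.1538, 0).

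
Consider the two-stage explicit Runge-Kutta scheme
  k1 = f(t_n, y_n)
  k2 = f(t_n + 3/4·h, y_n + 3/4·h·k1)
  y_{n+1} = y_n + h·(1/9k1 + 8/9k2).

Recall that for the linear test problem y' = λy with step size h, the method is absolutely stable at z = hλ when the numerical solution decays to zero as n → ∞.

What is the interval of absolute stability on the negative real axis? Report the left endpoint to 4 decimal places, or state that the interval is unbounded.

With y'=λy (z=hλ):
  k1=λy_n ⇒ h·k1=z·y_n;  k2=λ(1+3/4z)y_n ⇒ h·k2=z(1+3/4z)y_n
  y_{n+1}/y_n = 1 + 1/9z + 8/9z(1+3/4z) = 1 + z + 2/3z²
  ⇒ R(z) = 1 + z + 2/3z².

Boundary: |R(x)|=1, x<0.
x=-1.6: |R|=1.1067
R=1: x+2/3x²=0 ⇒ x=−3/2=-1.5000; min R=1−1/(4·2/3)=0.6250>−1
Confirm numerically:
  x=-1.104: |R|=0.70854 <1
  x=-1.086: |R|=0.70026 <1
  x=-1.026: |R|=0.67578 <1
  x=-2.029: |R|=1.71556 >1
  x=-1.717: |R|=1.24839 >1
So |R|<1 on (-1.5000, 0).

z∈(-1.5000,0).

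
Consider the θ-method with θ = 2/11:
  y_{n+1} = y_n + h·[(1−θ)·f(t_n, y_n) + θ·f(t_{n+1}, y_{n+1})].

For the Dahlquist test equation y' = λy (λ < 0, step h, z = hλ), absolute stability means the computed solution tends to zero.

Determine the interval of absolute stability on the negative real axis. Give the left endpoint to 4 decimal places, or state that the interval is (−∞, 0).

With y'=λy (z=hλ):
  y_{n+1} = y_n + z·[9/11·y_n + 2/11·y_{n+1}] ⇒ (1 − 2/11z)y_{n+1} = (1 + 9/11z)y_n
  ⇒ R(z) = (1 + 9/11z)/(1 − 2/11z).

Boundary: |R(x)|=1, x<0.
x=-1.03: |R|=0.1325
R=−1: 1+9/11x = −1+2/11x ⇒ -7/11x=2 ⇒ x=2/(-7/11)=-3.1429
Confirm numerically:
  x=-2.892: |R|=0.89538 <1
  x=-2.257: |R|=0.60030 <1
  x=-1.882: |R|=0.40219 <1
  x=-1.594: |R|=0.23583 <1
  x=-3.651: |R|=1.19435 >1
  x=-3.444: |R|=1.11784 >1
  x=-3.388: |R|=1.09653 >1
Stable set (-3.1429, 0).

z∈(-3.1429,0).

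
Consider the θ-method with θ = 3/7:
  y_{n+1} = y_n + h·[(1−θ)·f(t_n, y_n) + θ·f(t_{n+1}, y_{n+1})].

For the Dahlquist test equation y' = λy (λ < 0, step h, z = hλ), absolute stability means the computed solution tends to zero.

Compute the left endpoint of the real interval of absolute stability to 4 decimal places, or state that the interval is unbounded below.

On y'=λy, z=hλ:
  y_{n+1} = y_n + z·[4/7·y_n + 3/7·y_{n+1}] ⇒ (1 − 3/7z)y_{n+1} = (1 + 4/7z)y_n
  so R(z) = (1 + 4/7z)/(1 − 3/7z).

Solve |R(x)|<1 on ℝ⁻.
x=-0.79: |R|=0.4098
R=−1: 1+4/7x = −1+3/7x ⇒ -1/7x=2 ⇒ x=2/(-1/7)=-14.0000
Confirm numerically:
  x=-12.847: |R|=0.97468 <1
  x=-8.193: |R|=0.81611 <1
  x=-7.443: |R|=0.77643 <1
  x=-7.371: |R|=0.77230 <1
  x=-14.526: |R|=1.01040 >1
  x=-14.289: |R|=1.00580 >1
So |R|<1 on (-14.0000, 0).

z* = -14.0000.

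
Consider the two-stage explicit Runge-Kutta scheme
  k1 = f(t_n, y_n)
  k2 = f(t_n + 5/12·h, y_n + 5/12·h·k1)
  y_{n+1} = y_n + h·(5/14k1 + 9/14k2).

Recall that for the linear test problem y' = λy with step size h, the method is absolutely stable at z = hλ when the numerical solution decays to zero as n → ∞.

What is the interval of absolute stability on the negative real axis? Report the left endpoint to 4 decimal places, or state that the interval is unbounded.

z∈(-3.7333,0).

On y'=λy, z=hλ:
  k1=λy_n ⇒ h·k1=z·y_n;  k2=λ(1+5/12z)y_n ⇒ h·k2=z(1+5/12z)y_n
  y_{n+1}/y_n = 1 + 5/14z + 9/14z(1+5/12z) = 1 + z + 15/56z²
  ⇒ R(z) = 1 + z + 15/56z².

Find x<0 with |R(x)|<1.
x=-0.43: |R|=0.6195
R=1: x+15/56x²=0 ⇒ x=−56/15=-3.7333; min R=1−1/(4·15/56)=0.0667>−1
Confirm numerically:
  x=-2.005: |R|=0.07179 <1
  x=-1.735: |R|=0.07131 <1
  x=-1.686: |R|=0.07541 <1
  x=-1.650: |R|=0.07924 <1
  x=-4.313: |R|=1.66967 >1
  x=-4.270: |R|=1.61381 >1
  x=-3.995: |R|=1.28001 >1
Stable set (-3.7333, 0).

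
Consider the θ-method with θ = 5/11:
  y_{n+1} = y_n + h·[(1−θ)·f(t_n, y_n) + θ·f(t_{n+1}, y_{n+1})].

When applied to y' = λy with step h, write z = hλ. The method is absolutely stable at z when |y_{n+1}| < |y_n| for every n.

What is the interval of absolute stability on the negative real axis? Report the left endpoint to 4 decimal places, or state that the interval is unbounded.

z∈(-22.0000,0).

With y'=λy (z=hλ):
  y_{n+1} = y_n + z·[6/11·y_n + 5/11·y_{n+1}] ⇒ (1 − 5/11z)y_{n+1} = (1 + 6/11z)y_n
  so R(z) = (1 + 6/11z)/(1 − 5/11z).

Need |R(x)|<1, x<0.
x=-1.56: |R|=0.0872
R=−1: 1+6/11x = −1+5/11x ⇒ -1/11x=2 ⇒ x=2/(-1/11)=-22.0000
Confirm numerically:
  x=-18.313: |R|=0.96405 <1
  x=-16.902: |R|=0.94662 <1
  x=-11.084: |R|=0.83565 <1
  x=-22.434: |R|=1.00352 >1
  x=-22.416: |R|=1.00338 >1
  x=-22.271: |R|=1.00221 >1
Interval (-22.0000, 0).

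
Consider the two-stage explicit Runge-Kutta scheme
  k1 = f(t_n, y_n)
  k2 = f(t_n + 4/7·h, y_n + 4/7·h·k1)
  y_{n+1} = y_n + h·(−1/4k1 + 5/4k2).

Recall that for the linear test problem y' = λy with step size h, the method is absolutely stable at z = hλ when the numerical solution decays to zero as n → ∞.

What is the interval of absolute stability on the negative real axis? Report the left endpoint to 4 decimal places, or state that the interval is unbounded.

(-1.4000, 0).

On y'=λy, z=hλ:
  k1=λy_n ⇒ h·k1=z·y_n;  k2=λ(1+4/7z)y_n ⇒ h·k2=z(1+4/7z)y_n
  y_{n+1}/y_n = 1 − 1/4z + 5/4z(1+4/7z) = 1 + z + 5/7z²
  R(z) = 1 + z + 5/7z².

Need |R(x)|<1, x<0.
x=-1.03: |R|=0.7278
R=1: x+5/7x²=0 ⇒ x=−7/5=-1.4000; min R=1−1/(4·5/7)=0.6500>−1
Confirm numerically:
  x=-1.022: |R|=0.72406 <1
  x=-0.865: |R|=0.66945 <1
  x=-0.661: |R|=0.65109 <1
  x=-1.969: |R|=1.80026 >1
  x=-1.576: |R|=1.19813 >1
Stable set (-1.4000, 0).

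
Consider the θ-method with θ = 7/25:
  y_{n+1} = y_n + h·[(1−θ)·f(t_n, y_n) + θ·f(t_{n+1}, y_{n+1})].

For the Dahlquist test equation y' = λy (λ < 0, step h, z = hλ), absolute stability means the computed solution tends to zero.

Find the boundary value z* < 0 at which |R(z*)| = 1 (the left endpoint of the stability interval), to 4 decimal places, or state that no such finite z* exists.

Test eqn y'=λy, z=hλ:
  y_{n+1} = y_n + z·[18/25·y_n + 7/25·y_{n+1}] ⇒ (1 − 7/25z)y_{n+1} = (1 + 18/25z)y_n
  R(z) = (1 + 18/25z)/(1 − 7/25z).

Boundary: |R(x)|=1, x<0.
x=-1.58: |R|=0.0954
R=−1: 1+18/25x = −1+7/25x ⇒ -11/25x=2 ⇒ x=2/(-11/25)=-4.5455
Confirm numerically:
  x=-3.782: |R|=0.83685 <1
  x=-3.748: |R|=0.82879 <1
  x=-3.677: |R|=0.81172 <1
  x=-2.406: |R|=0.43755 <1
  x=-4.969: |R|=1.07793 >1
  x=-4.670: |R|=1.02375 >1
So |R|<1 on (-4.5455, 0).

z* = -4.5455.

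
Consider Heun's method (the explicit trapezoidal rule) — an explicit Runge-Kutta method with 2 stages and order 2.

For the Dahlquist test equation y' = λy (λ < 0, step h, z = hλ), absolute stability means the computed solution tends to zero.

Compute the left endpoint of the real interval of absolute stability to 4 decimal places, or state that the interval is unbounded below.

With y'=λy (z=hλ):
  order 2, 2-stage ⇒ R(z)=1+z+z^2/2
  (e.g. R(-0.31)=0.73805, |R|=0.73805)

Boundary: |R(x)|=1, x<0.
x=-0.31: |R|=0.7380
|R(-1.72)|=0.7592 |R(-1.67)|=0.7244 |R(-1.23)|=0.5264
Bisect:
  x_lo=-2.4558 |R|=1.5596  x_hi=-0.3416 |R|=0.7167
  mid=-1.39870 |R|=0.57948 →hi
  mid=-1.92724 |R|=0.92988 →hi
  mid=-2.19150 |R|=1.20984 →lo
  mid=-2.05937 |R|=1.06113 →lo
  mid=-1.99330 |R|=0.99332 →hi
  mid=-2.02634 |R|=1.02668 →lo
  mid=-2.00982 |R|=1.00987 →lo
  mid=-2.00156 |R|=1.00156 →lo
  mid=-1.99743 |R|=0.99744 →hi
  ...
  [-2.00001,-1.99988] ⇒ x*=-2.0000
Stable set (-2.0000, 0).

z* = -2.0000.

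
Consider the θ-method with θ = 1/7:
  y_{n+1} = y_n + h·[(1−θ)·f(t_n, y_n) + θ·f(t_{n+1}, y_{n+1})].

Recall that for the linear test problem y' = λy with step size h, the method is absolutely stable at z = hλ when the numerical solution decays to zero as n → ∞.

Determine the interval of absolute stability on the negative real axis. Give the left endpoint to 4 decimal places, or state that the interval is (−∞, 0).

(-2.8000, 0).

Set f=λy, z=hλ:
  y_{n+1} = y_n + z·[6/7·y_n + 1/7·y_{n+1}] ⇒ (1 − 1/7z)y_{n+1} = (1 + 6/7z)y_n
  ⇒ R(z) = (1 + 6/7z)/(1 − 1/7z).

Find x<0 with |R(x)|<1.
x=-0.37: |R|=0.6486
R=−1: 1+6/7x = −1+1/7x ⇒ -5/7x=2 ⇒ x=2/(-5/7)=-2.8000
Confirm numerically:
  x=-2.585: |R|=0.88785 <1
  x=-1.715: |R|=0.37751 <1
  x=-1.569: |R|=0.28171 <1
  x=-3.044: |R|=1.12147 >1
  x=-2.927: |R|=1.06397 >1
  x=-2.827: |R|=1.01374 >1
Interval (-2.8000, 0).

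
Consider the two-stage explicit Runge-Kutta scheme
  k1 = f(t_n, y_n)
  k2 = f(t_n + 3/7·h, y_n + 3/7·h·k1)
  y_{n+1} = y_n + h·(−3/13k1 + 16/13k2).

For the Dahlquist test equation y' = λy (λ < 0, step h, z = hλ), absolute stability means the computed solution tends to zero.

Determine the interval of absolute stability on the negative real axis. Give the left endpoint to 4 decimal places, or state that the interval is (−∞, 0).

On y'=λy, z=hλ:
  k1=λy_n ⇒ h·k1=z·y_n;  k2=λ(1+3/7z)y_n ⇒ h·k2=z(1+3/7z)y_n
  y_{n+1}/y_n = 1 − 3/13z + 16/13z(1+3/7z) = 1 + z + 48/91z²
  ⇒ R(z) = 1 + z + 48/91z².

Need |R(x)|<1, x<0.
x=-0.55: |R|=0.6096
R=1: x+48/91x²=0 ⇒ x=−91/48=-1.8958; min R=1−1/(4·48/91)=0.5260>−1
Confirm numerically:
  x=-1.794: |R|=0.90364 <1
  x=-1.436: |R|=0.65170 <1
  x=-1.266: |R|=0.57941 <1
  x=-0.969: |R|=0.52628 <1
  x=-2.443: |R|=1.70509 >1
  x=-1.921: |R|=1.02550 >1
Stable set (-1.8958, 0).

z∈(-1.8958,0).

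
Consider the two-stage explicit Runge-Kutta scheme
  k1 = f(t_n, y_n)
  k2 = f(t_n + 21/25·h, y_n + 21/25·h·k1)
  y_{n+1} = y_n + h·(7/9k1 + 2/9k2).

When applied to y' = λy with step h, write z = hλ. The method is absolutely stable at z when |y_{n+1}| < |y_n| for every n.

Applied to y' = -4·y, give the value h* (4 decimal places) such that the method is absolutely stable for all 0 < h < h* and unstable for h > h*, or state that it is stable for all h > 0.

Test eqn y'=λy, z=hλ:
  k1=λy_n ⇒ h·k1=z·y_n;  k2=λ(1+21/25z)y_n ⇒ h·k2=z(1+21/25z)y_n
  y_{n+1}/y_n = 1 + 7/9z + 2/9z(1+21/25z) = 1 + z + 14/75z²
  so R(z) = 1 + z + 14/75z².

Boundary: |R(x)|=1, x<0.
x=-0.61: |R|=0.4595
R=1: x+14/75x²=0 ⇒ x=−75/14=-5.3571; min R=1−1/(4·14/75)=-0.3393>−1
Confirm numerically:
  x=-5.196: |R|=0.84370 <1
  x=-5.048: |R|=0.70870 <1
  x=-2.710: |R|=0.33910 <1
  x=-2.674: |R|=0.33928 <1
  x=-5.861: |R|=1.55125 >1
  x=-5.542: |R|=1.19124 >1
Interval (-5.3571, 0).

(-5.3571,0); λ=-4 ⇒ h* = (75/14)/4 = 1.3393.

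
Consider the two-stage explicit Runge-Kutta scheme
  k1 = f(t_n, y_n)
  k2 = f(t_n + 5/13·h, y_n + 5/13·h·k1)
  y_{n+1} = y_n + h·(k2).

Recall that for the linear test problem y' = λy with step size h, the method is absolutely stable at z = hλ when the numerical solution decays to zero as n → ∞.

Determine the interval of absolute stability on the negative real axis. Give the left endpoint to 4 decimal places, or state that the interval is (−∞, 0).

Test eqn y'=λy, z=hλ:
  k1=λy_n ⇒ h·k1=z·y_n;  k2=λ(1+5/13z)y_n ⇒ h·k2=z(1+5/13z)y_n
  y_{n+1}/y_n = 1 + z(1+5/13z) = 1 + z + 5/13z²
  Hence R(z) = 1 + z + 5/13z².

Boundary: |R(x)|=1, x<0.
x=-1.42: |R|=0.3555
R=1: x+5/13x²=0 ⇒ x=−13/5=-2.6000; min R=1−1/(4·5/13)=0.3500>−1
Confirm numerically:
  x=-1.942: |R|=0.50852 <1
  x=-1.763: |R|=0.43245 <1
  x=-1.654: |R|=0.39820 <1
  x=-3.104: |R|=1.60170 >1
  x=-3.042: |R|=1.51714 >1
Interval (-2.6000, 0).

z∈(-2.6000,0).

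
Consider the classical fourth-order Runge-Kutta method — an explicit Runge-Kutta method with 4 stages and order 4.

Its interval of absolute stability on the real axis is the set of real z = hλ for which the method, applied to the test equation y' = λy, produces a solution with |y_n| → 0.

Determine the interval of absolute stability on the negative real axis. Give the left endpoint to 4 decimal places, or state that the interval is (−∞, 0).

z∈(-2.7853,0).

On y'=λy, z=hλ:
  order 4, 4-stage ⇒ R(z)=1+z+z^2/2+z^3/6+z^4/24
  (e.g. R(-1.59)=0.27041, |R|=0.27041)

Solve |R(x)|<1 on ℝ⁻.
x=-1.59: |R|=0.2704
|R(-2.37)|=0.5343 |R(-1.99)|=0.3300 |R(-0.97)|=0.3852
Bisect:
  x_lo=-3.4767 |R|=2.6506  x_hi=-0.2658 |R|=0.7666
  mid=-1.87126 |R|=0.29836 →hi
  mid=-2.67397 |R|=0.84473 →hi
  mid=-3.07532 |R|=1.53288 →lo
  mid=-2.87464 |R|=1.14329 →lo
  mid=-2.77431 |R|=0.98356 →hi
  mid=-2.82448 |R|=1.06070 →lo
  mid=-2.79939 |R|=1.02146 →lo
  mid=-2.78685 |R|=1.00235 →lo
  mid=-2.78058 |R|=0.99291 →hi
  ...
  [-2.78548,-2.78528] ⇒ x*=-2.7853
Stable set (-2.7853, 0).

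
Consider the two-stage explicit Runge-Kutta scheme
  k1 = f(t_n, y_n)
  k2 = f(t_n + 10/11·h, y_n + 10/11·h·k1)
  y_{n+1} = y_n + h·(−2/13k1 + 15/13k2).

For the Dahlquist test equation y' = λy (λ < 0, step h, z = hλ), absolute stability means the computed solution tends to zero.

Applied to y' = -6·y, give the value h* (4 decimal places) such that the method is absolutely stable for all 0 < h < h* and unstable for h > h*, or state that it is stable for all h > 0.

On y'=λy, z=hλ:
  k1=λy_n ⇒ h·k1=z·y_n;  k2=λ(1+10/11z)y_n ⇒ h·k2=z(1+10/11z)y_n
  y_{n+1}/y_n = 1 − 2/13z + 15/13z(1+10/11z) = 1 + z + 150/143z²
  R(z) = 1 + z + 150/143z².

Find x<0 with |R(x)|<1.
x=-1.59: |R|=2.0619
R=1: x+150/143x²=0 ⇒ x=−143/150=-0.9533; min R=1−1/(4·150/143)=0.7617>−1
Confirm numerically:
  x=-0.777: |R|=0.85628 <1
  x=-0.765: |R|=0.84887 <1
  x=-0.749: |R|=0.83946 <1
  x=-0.748: |R|=0.83889 <1
  x=-1.368: |R|=1.59503 >1
  x=-1.116: |R|=1.19042 >1
Stable set (-0.9533, 0).

(-0.9533,0); λ=-6 ⇒ h* = (143/150)/6 = 0.1589.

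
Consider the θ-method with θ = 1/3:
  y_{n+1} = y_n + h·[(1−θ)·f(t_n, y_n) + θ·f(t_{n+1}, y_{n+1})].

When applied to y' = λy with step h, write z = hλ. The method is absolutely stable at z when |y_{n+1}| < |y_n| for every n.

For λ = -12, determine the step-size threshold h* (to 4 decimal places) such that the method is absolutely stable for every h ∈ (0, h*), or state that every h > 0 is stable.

(-6.0000,0); λ=-12 ⇒ h* = (6)/12 = 0.5000.

With y'=λy (z=hλ):
  y_{n+1} = y_n + z·[2/3·y_n + 1/3·y_{n+1}] ⇒ (1 − 1/3z)y_{n+1} = (1 + 2/3z)y_n
  ⇒ R(z) = (1 + 2/3z)/(1 − 1/3z).

Boundary: |R(x)|=1, x<0.
x=-0.51: |R|=0.5641
R=−1: 1+2/3x = −1+1/3x ⇒ -1/3x=2 ⇒ x=2/(-1/3)=-6.0000
Confirm numerically:
  x=-5.808: |R|=0.97820 <1
  x=-3.184: |R|=0.54463 <1
  x=-3.122: |R|=0.52989 <1
  x=-2.941: |R|=0.48510 <1
  x=-6.517: |R|=1.05432 >1
  x=-6.202: |R|=1.02195 >1
  x=-6.130: |R|=1.01424 >1
Stable set (-6.0000, 0).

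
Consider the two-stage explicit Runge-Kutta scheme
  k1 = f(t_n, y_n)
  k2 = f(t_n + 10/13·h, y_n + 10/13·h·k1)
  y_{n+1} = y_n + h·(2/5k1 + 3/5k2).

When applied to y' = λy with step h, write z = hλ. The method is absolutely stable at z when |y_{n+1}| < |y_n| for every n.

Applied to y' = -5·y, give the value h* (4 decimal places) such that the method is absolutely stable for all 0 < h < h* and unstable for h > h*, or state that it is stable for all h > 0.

(-2.1667,0); λ=-5 ⇒ h* = (13/6)/5 = 0.4333.

Test eqn y'=λy, z=hλ:
  k1=λy_n ⇒ h·k1=z·y_n;  k2=λ(1+10/13z)y_n ⇒ h·k2=z(1+10/13z)y_n
  y_{n+1}/y_n = 1 + 2/5z + 3/5z(1+10/13z) = 1 + z + 6/13z²
  R(z) = 1 + z + 6/13z².

Need |R(x)|<1, x<0.
x=-0.6: |R|=0.5662
R=1: x+6/13x²=0 ⇒ x=−13/6=-2.1667; min R=1−1/(4·6/13)=0.4583>−1
Confirm numerically:
  x=-1.475: |R|=0.52913 <1
  x=-1.239: |R|=0.46952 <1
  x=-1.187: |R|=0.46329 <1
  x=-0.890: |R|=0.47558 <1
  x=-2.504: |R|=1.38985 >1
  x=-2.412: |R|=1.27311 >1
Interval (-2.1667, 0).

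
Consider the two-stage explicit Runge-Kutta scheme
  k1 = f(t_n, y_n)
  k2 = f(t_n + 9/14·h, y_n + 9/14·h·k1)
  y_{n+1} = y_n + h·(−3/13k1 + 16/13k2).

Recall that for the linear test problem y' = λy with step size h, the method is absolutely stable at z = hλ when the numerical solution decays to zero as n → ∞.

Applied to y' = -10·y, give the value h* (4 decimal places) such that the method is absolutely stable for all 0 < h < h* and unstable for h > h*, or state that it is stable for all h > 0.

Test eqn y'=λy, z=hλ:
  k1=λy_n ⇒ h·k1=z·y_n;  k2=λ(1+9/14z)y_n ⇒ h·k2=z(1+9/14z)y_n
  y_{n+1}/y_n = 1 − 3/13z + 16/13z(1+9/14z) = 1 + z + 72/91z²
  R(z) = 1 + z + 72/91z².

Find x<0 with |R(x)|<1.
x=-1.4: |R|=1.1508
R=1: x+72/91x²=0 ⇒ x=−91/72=-1.2639; min R=1−1/(4·72/91)=0.6840>−1
Confirm numerically:
  x=-0.996: |R|=0.78889 <1
  x=-0.977: |R|=0.77823 <1
  x=-0.844: |R|=0.71961 <1
  x=-0.673: |R|=0.68536 <1
  x=-1.855: |R|=1.86757 >1
  x=-1.584: |R|=1.40119 >1
So |R|<1 on (-1.2639, 0).

(-1.2639,0); λ=-10 ⇒ h* = (91/72)/10 = 0.1264.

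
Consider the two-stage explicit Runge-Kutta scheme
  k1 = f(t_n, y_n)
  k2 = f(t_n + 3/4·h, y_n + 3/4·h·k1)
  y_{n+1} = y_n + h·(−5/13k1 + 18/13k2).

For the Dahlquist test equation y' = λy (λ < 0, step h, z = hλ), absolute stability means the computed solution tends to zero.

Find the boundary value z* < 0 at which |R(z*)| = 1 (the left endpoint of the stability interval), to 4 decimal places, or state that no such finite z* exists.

left endpoint -0.9630.

With y'=λy (z=hλ):
  k1=λy_n ⇒ h·k1=z·y_n;  k2=λ(1+3/4z)y_n ⇒ h·k2=z(1+3/4z)y_n
  y_{n+1}/y_n = 1 − 5/13z + 18/13z(1+3/4z) = 1 + z + 27/26z²
  Hence R(z) = 1 + z + 27/26z².

Solve |R(x)|<1 on ℝ⁻.
x=-0.39: |R|=0.7680
R=1: x+27/26x²=0 ⇒ x=−26/27=-0.9630; min R=1−1/(4·27/26)=0.7593>−1
Confirm numerically:
  x=-0.925: |R|=0.96353 <1
  x=-0.699: |R|=0.80839 <1
  x=-0.669: |R|=0.79577 <1
  x=-0.521: |R|=0.76088 <1
  x=-1.467: |R|=1.76786 >1
  x=-1.201: |R|=1.29688 >1
  x=-1.130: |R|=1.19601 >1
Interval (-0.9630, 0).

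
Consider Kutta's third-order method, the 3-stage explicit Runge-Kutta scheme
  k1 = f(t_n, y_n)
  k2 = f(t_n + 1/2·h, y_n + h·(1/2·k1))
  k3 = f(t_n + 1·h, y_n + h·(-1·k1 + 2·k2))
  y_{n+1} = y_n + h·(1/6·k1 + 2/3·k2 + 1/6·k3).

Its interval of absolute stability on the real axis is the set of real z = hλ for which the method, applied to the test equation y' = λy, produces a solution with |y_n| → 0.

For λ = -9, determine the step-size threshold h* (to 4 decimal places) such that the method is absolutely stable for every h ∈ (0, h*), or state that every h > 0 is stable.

(-2.5127,0); λ=-9 ⇒ h* = 0.2792.

Test eqn y'=λy, z=hλ:
  order 3, 3-stage ⇒ R(z)=1+z+z^2/2+z^3/6
  (e.g. R(-0.78)=0.44511, |R|=0.44511)

Solve |R(x)|<1 on ℝ⁻.
x=-0.78: |R|=0.4451
|R(-1.19)|=0.2372 |R(-1.08)|=0.2932 |R(-0.76)|=0.4556
Bisect:
  x_lo=-3.2079 |R|=2.5645  x_hi=-0.3471 |R|=0.7061
  mid=-1.77752 |R|=0.13377 →hi
  mid=-2.49272 |R|=0.96737 →hi
  mid=-2.85031 |R|=1.64763 →lo
  mid=-2.67152 |R|=1.28078 →lo
  mid=-2.58212 |R|=1.11775 →lo
  mid=-2.53742 |R|=1.04103 →lo
  mid=-2.51507 |R|=1.00382 →lo
  mid=-2.50389 |R|=0.98550 →hi
  ...
  [-2.51280,-2.51262] ⇒ x*=-2.5127
So |R|<1 on (-2.5127, 0).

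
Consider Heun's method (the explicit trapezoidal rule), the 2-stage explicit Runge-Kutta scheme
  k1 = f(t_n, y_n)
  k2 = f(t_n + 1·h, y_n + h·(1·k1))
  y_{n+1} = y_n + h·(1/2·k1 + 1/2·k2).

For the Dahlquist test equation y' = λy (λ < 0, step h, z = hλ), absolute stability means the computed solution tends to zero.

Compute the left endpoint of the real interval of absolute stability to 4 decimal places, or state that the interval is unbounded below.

z* = -2.0000.

On y'=λy, z=hλ:
  order 2, 2-stage ⇒ R(z)=1+z+z^2/2
  (e.g. R(-1.29)=0.54205, |R|=0.54205)

Boundary: |R(x)|=1, x<0.
x=-1.29: |R|=0.5421
|R(-1.95)|=0.9512 |R(-1.29)|=0.5421 |R(-0.93)|=0.5025
Bisect:
  x_lo=-2.8330 |R|=2.1800  x_hi=-0.2990 |R|=0.7457
  mid=-1.56601 |R|=0.66018 →hi
  mid=-2.19951 |R|=1.21941 →lo
  mid=-1.88276 |R|=0.88963 →hi
  mid=-2.04113 |R|=1.04198 →lo
  mid=-1.96195 |R|=0.96267 →hi
  mid=-2.00154 |R|=1.00154 →lo
  mid=-1.98174 |R|=0.98191 →hi
  mid=-1.99164 |R|=0.99168 →hi
  mid=-1.99659 |R|=0.99660 →hi
  ...
  [-2.00015,-1.99999] ⇒ x*=-2.0000
Stable set (-2.0000, 0).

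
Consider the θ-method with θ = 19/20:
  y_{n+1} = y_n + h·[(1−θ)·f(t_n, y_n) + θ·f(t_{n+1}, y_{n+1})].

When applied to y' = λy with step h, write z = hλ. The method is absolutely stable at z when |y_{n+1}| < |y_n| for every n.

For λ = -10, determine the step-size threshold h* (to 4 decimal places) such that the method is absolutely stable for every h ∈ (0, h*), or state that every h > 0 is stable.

Test eqn y'=λy, z=hλ:
  y_{n+1} = y_n + z·[1/20·y_n + 19/20·y_{n+1}] ⇒ (1 − 19/20z)y_{n+1} = (1 + 1/20z)y_n
  ⇒ R(z) = (1 + 1/20z)/(1 − 19/20z).

Boundary: |R(x)|=1, x<0.
x=-0.65: |R|=0.5981
x=-2: |R|=0.3103
x=-10: |R|=0.0476
x=-100: |R|=0.0417
θ=19/20≥1/2 ⇒ |1+1/20x|<|1−19/20x| ∀x<0 ⇒ stable on all of ℝ⁻.

(−∞, 0) — no finite endpoint. Any h>0 works for λ=-10.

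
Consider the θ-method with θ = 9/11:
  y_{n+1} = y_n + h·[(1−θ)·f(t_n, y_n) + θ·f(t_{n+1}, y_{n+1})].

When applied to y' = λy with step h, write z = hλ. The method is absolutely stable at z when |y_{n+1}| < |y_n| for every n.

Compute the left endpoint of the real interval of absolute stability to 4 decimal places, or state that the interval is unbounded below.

Test eqn y'=λy, z=hλ:
  y_{n+1} = y_n + z·[2/11·y_n + 9/11·y_{n+1}] ⇒ (1 − 9/11z)y_{n+1} = (1 + 2/11z)y_n
  ⇒ R(z) = (1 + 2/11z)/(1 − 9/11z).

Solve |R(x)|<1 on ℝ⁻.
x=-1.52: |R|=0.3225
x=-2: |R|=0.2414
x=-10: |R|=0.0891
x=-100: |R|=0.2075
θ=9/11≥1/2 ⇒ |1+2/11x|<|1−9/11x| ∀x<0 ⇒ interval (−∞,0).

unbounded; (−∞, 0).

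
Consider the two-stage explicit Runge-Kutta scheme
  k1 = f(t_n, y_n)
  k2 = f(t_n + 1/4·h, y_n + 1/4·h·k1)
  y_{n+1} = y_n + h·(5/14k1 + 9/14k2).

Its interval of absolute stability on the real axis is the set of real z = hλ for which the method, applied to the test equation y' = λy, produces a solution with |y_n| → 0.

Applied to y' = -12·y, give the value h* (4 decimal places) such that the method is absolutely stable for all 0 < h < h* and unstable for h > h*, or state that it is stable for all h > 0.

With y'=λy (z=hλ):
  k1=λy_n ⇒ h·k1=z·y_n;  k2=λ(1+1/4z)y_n ⇒ h·k2=z(1+1/4z)y_n
  y_{n+1}/y_n = 1 + 5/14z + 9/14z(1+1/4z) = 1 + z + 9/56z²
  ⇒ R(z) = 1 + z + 9/56z².

Solve |R(x)|<1 on ℝ⁻.
x=-1.52: |R|=0.1487
R=1: x+9/56x²=0 ⇒ x=−56/9=-6.2222; min R=1−1/(4·9/56)=-0.5556>−1
Confirm numerically:
  x=-6.172: |R|=0.95018 <1
  x=-5.139: |R|=0.10536 <1
  x=-2.499: |R|=0.49534 <1
  x=-6.779: |R|=1.60660 >1
  x=-6.545: |R|=1.33952 >1
  x=-6.520: |R|=1.31203 >1
So |R|<1 on (-6.2222, 0).

(-6.2222,0); λ=-12 ⇒ h* = (56/9)/12 = 0.5185.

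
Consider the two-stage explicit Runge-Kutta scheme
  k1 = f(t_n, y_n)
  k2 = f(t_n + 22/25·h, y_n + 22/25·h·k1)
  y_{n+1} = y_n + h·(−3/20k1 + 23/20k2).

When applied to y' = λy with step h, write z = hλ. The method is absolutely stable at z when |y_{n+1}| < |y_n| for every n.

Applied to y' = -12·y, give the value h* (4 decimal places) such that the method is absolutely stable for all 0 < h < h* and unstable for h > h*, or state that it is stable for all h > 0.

Set f=λy, z=hλ:
  k1=λy_n ⇒ h·k1=z·y_n;  k2=λ(1+22/25z)y_n ⇒ h·k2=z(1+22/25z)y_n
  y_{n+1}/y_n = 1 − 3/20z + 23/20z(1+22/25z) = 1 + z + 253/250z²
  R(z) = 1 + z + 253/250z².

Need |R(x)|<1, x<0.
x=-1.45: |R|=1.6777
R=1: x+253/250x²=0 ⇒ x=−250/253=-0.9881; min R=1−1/(4·253/250)=0.7530>−1
Confirm numerically:
  x=-0.934: |R|=0.94882 <1
  x=-0.921: |R|=0.93742 <1
  x=-0.841: |R|=0.87477 <1
  x=-0.512: |R|=0.75329 <1
  x=-1.506: |R|=1.78925 >1
  x=-1.295: |R|=1.40215 >1
Interval (-0.9881, 0).

(-0.9881,0); λ=-12 ⇒ h* = (250/253)/12 = 0.0823.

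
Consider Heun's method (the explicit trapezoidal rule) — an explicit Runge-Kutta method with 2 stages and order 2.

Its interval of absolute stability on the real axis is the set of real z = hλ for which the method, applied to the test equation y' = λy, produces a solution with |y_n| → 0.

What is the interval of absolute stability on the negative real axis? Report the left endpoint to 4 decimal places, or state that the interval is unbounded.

Set f=λy, z=hλ:
  order 2, 2-stage ⇒ R(z)=1+z+z^2/2
  (e.g. R(-0.41)=0.67405, |R|=0.67405)

Solve |R(x)|<1 on ℝ⁻.
x=-0.41: |R|=0.6741
|R(-2)|=1.0000 |R(-1.89)|=0.8960 |R(-1.01)|=0.5000
Bisect:
  x_lo=-2.6102 |R|=1.7963  x_hi=-0.1156 |R|=0.8910
  mid=-1.36290 |R|=0.56585 →hi
  mid=-1.98653 |R|=0.98662 →hi
  mid=-2.29835 |R|=1.34285 →lo
  mid=-2.14244 |R|=1.15258 →lo
  mid=-2.06449 |R|=1.06657 →lo
  mid=-2.02551 |R|=1.02583 →lo
  mid=-2.00602 |R|=1.00604 →lo
  mid=-1.99628 |R|=0.99628 →hi
  ...
  [-2.00008,-1.99993] ⇒ x*=-2.0000
So |R|<1 on (-2.0000, 0).

(-2.0000, 0).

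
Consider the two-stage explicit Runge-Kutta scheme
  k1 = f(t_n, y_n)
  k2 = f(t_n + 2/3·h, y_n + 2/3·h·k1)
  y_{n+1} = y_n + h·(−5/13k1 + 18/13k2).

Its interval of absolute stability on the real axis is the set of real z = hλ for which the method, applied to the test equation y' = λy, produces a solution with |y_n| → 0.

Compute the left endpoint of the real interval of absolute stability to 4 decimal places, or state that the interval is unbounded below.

Test eqn y'=λy, z=hλ:
  k1=λy_n ⇒ h·k1=z·y_n;  k2=λ(1+2/3z)y_n ⇒ h·k2=z(1+2/3z)y_n
  y_{n+1}/y_n = 1 − 5/13z + 18/13z(1+2/3z) = 1 + z + 12/13z²
  R(z) = 1 + z + 12/13z².

Boundary: |R(x)|=1, x<0.
x=-0.53: |R|=0.7293
R=1: x+12/13x²=0 ⇒ x=−13/12=-1.0833; min R=1−1/(4·12/13)=0.7292>−1
Confirm numerically:
  x=-0.757: |R|=0.77197 <1
  x=-0.722: |R|=0.75919 <1
  x=-0.653: |R|=0.74061 <1
  x=-1.276: |R|=1.22693 >1
  x=-1.109: |R|=1.02627 >1
Interval (-1.0833, 0).

left endpoint -1.0833.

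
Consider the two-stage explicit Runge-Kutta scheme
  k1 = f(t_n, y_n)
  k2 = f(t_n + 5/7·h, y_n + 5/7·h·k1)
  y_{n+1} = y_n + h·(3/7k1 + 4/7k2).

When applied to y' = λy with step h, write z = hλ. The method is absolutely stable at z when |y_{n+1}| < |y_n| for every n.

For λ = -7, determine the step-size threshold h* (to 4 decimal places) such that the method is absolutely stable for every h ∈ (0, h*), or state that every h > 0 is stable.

(-2.4500,0); λ=-7 ⇒ h* = (49/20)/7 = 0.3500.

Set f=λy, z=hλ:
  k1=λy_n ⇒ h·k1=z·y_n;  k2=λ(1+5/7z)y_n ⇒ h·k2=z(1+5/7z)y_n
  y_{n+1}/y_n = 1 + 3/7z + 4/7z(1+5/7z) = 1 + z + 20/49z²
  Hence R(z) = 1 + z + 20/49z².

Boundary: |R(x)|=1, x<0.
x=-1.75: |R|=0.5000
R=1: x+20/49x²=0 ⇒ x=−49/20=-2.4500; min R=1−1/(4·20/49)=0.3875>−1
Confirm numerically:
  x=-1.520: |R|=0.42302 <1
  x=-1.509: |R|=0.42042 <1
  x=-1.475: |R|=0.41301 <1
  x=-1.013: |R|=0.40584 <1
  x=-2.776: |R|=1.36938 >1
  x=-2.707: |R|=1.28396 >1
  x=-2.560: |R|=1.11494 >1
Interval (-2.4500, 0).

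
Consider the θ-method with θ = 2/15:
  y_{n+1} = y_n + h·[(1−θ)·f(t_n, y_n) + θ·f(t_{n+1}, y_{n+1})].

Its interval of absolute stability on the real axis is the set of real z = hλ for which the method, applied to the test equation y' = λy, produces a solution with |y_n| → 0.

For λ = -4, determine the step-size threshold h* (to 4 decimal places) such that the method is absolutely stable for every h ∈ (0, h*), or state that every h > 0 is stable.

(-2.7273,0); λ=-4 ⇒ h* = (30/11)/4 = 0.6818.

Test eqn y'=λy, z=hλ:
  y_{n+1} = y_n + z·[13/15·y_n + 2/15·y_{n+1}] ⇒ (1 − 2/15z)y_{n+1} = (1 + 13/15z)y_n
  ⇒ R(z) = (1 + 13/15z)/(1 − 2/15z).

Find x<0 with |R(x)|<1.
x=-1.58: |R|=0.3051
R=−1: 1+13/15x = −1+2/15x ⇒ -11/15x=2 ⇒ x=2/(-11/15)=-2.7273
Confirm numerically:
  x=-2.079: |R|=0.62778 <1
  x=-1.744: |R|=0.41497 <1
  x=-1.410: |R|=0.18687 <1
  x=-3.111: |R|=1.19890 >1
  x=-2.992: |R|=1.13877 >1
Interval (-2.7273, 0).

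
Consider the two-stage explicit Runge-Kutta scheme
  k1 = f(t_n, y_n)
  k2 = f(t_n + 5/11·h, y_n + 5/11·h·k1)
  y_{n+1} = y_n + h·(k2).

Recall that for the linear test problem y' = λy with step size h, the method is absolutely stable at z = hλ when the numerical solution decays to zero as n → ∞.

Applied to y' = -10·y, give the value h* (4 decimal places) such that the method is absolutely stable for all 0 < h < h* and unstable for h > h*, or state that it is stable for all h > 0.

(-2.2000,0); λ=-10 ⇒ h* = (11/5)/10 = 0.2200.

Set f=λy, z=hλ:
  k1=λy_n ⇒ h·k1=z·y_n;  k2=λ(1+5/11z)y_n ⇒ h·k2=z(1+5/11z)y_n
  y_{n+1}/y_n = 1 + z(1+5/11z) = 1 + z + 5/11z²
  ⇒ R(z) = 1 + z + 5/11z².

Need |R(x)|<1, x<0.
x=-0.94: |R|=0.4616
R=1: x+5/11x²=0 ⇒ x=−11/5=-2.2000; min R=1−1/(4·5/11)=0.4500>−1
Confirm numerically:
  x=-2.019: |R|=0.83389 <1
  x=-1.929: |R|=0.76238 <1
  x=-1.819: |R|=0.68498 <1
  x=-1.610: |R|=0.56823 <1
  x=-2.667: |R|=1.56613 >1
  x=-2.592: |R|=1.46185 >1
  x=-2.279: |R|=1.08184 >1
Interval (-2.2000, 0).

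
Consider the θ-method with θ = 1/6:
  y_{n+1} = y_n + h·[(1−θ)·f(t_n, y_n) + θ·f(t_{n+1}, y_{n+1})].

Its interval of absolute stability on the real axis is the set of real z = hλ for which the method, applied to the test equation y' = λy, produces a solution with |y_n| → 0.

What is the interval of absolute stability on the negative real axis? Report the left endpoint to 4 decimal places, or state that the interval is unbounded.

(-3.0000, 0).

On y'=λy, z=hλ:
  y_{n+1} = y_n + z·[5/6·y_n + 1/6·y_{n+1}] ⇒ (1 − 1/6z)y_{n+1} = (1 + 5/6z)y_n
  Hence R(z) = (1 + 5/6z)/(1 − 1/6z).

Boundary: |R(x)|=1, x<0.
x=-1.07: |R|=0.0919
R=−1: 1+5/6x = −1+1/6x ⇒ -2/3x=2 ⇒ x=2/(-2/3)=-3.0000
Confirm numerically:
  x=-2.339: |R|=0.68294 <1
  x=-2.262: |R|=0.64270 <1
  x=-2.061: |R|=0.53405 <1
  x=-1.530: |R|=0.21912 <1
  x=-3.430: |R|=1.18240 >1
  x=-3.172: |R|=1.07501 >1
So |R|<1 on (-3.0000, 0).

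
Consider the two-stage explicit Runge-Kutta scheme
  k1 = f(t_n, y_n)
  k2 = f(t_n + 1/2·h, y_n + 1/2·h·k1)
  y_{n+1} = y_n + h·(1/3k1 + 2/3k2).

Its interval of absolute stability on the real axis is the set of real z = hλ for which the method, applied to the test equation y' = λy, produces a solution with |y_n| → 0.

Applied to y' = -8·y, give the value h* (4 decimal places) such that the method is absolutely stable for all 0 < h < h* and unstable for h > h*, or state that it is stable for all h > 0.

(-3.0000,0); λ=-8 ⇒ h* = (3)/8 = 0.3750.

On y'=λy, z=hλ:
  k1=λy_n ⇒ h·k1=z·y_n;  k2=λ(1+1/2z)y_n ⇒ h·k2=z(1+1/2z)y_n
  y_{n+1}/y_n = 1 + 1/3z + 2/3z(1+1/2z) = 1 + z + 1/3z²
  ⇒ R(z) = 1 + z + 1/3z².

Boundary: |R(x)|=1, x<0.
x=-0.82: |R|=0.4041
R=1: x+1/3x²=0 ⇒ x=−3=-3.0000; min R=1−1/(4·1/3)=0.2500>−1
Confirm numerically:
  x=-2.867: |R|=0.87290 <1
  x=-1.979: |R|=0.32648 <1
  x=-1.560: |R|=0.25120 <1
  x=-3.586: |R|=1.70047 >1
  x=-3.533: |R|=1.62770 >1
Interval (-3.0000, 0).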